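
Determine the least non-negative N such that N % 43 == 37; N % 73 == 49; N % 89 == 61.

The moduli are pairwise coprime; M = 43·73·89 = 279371.
M/43 = 6497; 6497 ≡ 4 (mod 43); 4·11 ≡ 1, so inverse 11.
M/73 = 3827; 3827 ≡ 31 (mod 73); 31·33 ≡ 1, so inverse 33.
M/89 = 3139; 3139 ≡ 24 (mod 89); 24·26 ≡ 1, so inverse 26.
N ≡ 37·6497·11 + 49·3827·33 + 61·3139·26 = 13810992.
13810992 mod 279371 = 121813.

121813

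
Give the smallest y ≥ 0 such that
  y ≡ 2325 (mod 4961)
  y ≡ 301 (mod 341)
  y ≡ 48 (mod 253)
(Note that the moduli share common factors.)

gcd(4961, 341) = 11 and 11 | (301 − 2325), so the pair is consistent; merging gives y ≡ 111467 (mod 153791), where 153791 = lcm(4961, 341).
gcd(153791, 253) = 11 and 11 | (48 − 111467), so the pair is consistent; merging gives y ≡ 572840 (mod 3537193), where 3537193 = lcm(153791, 253).
The solution is unique modulo lcm(4961, 341, 253) = 3537193.

572840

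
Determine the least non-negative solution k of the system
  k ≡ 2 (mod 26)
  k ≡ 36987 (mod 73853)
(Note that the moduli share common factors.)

110840

gcd(26, 73853) = 13 and 13 | (36987 − 2), so the pair is consistent; merging gives k ≡ 110840 (mod 147706), where 147706 = lcm(26, 73853).
The solution is unique modulo lcm(26, 73853) = 147706.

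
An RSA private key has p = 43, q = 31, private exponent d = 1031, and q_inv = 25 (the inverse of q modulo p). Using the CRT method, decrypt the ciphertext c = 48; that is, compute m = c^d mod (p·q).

d_p = d mod (p−1) = 1031 mod 42 = 23; d_q = d mod (q−1) = 11.
m₁ = c^(d_p) mod p: c ≡ 5 (mod 43), and 5^23 mod 43 = 18.
m₂ = c^(d_q) mod q: c ≡ 17 (mod 31), and 17^11 mod 31 = 22.
h = q_inv·(m₁ − m₂) mod p = 25·(18 − 22) mod 43 = 29.
m = m₂ + h·q = 22 + 29·31 = 921.

921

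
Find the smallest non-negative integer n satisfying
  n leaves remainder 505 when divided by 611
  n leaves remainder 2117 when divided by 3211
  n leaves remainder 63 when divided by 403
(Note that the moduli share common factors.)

3993390

gcd(611, 3211) = 13 and 13 | (2117 − 505), so the pair is consistent; merging gives n ≡ 69548 (mod 150917), where 150917 = lcm(611, 3211).
gcd(150917, 403) = 13 and 13 | (63 − 69548), so the pair is consistent; merging gives n ≡ 3993390 (mod 4678427), where 4678427 = lcm(150917, 403).
The solution is unique modulo lcm(611, 3211, 403) = 4678427.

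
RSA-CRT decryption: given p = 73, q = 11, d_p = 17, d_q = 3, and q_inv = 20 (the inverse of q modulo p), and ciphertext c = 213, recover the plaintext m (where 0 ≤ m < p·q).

m₁ = c^(d_p) mod p: c ≡ 67 (mod 73), and 67^17 mod 73 = 61.
m₂ = c^(d_q) mod q: c ≡ 4 (mod 11), and 4^3 mod 11 = 9.
h = q_inv·(m₁ − m₂) mod p = 20·(61 − 9) mod 73 = 18.
m = m₂ + h·q = 9 + 18·11 = 207.

207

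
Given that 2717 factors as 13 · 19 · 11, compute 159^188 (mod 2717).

334

Mod 13: 159 ≡ 3; by Fermat, exponent reduces to 188 mod 12 = 8; 3^8 ≡ 9 (mod 13).
Mod 19: 159 ≡ 7; by Fermat, exponent reduces to 188 mod 18 = 8; 7^8 ≡ 11 (mod 19).
Mod 11: 159 ≡ 5; by Fermat, exponent reduces to 188 mod 10 = 8; 5^8 ≡ 4 (mod 11).
Combine by CRT: x ≡ 9 (mod 13), x ≡ 11 (mod 19), x ≡ 4 (mod 11) ⇒ x ≡ 334 (mod 2717).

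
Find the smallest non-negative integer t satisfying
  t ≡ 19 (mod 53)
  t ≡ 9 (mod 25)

Combine the congruences pairwise.
From t ≡ 19 (mod 53) write t = 19 + 53s. Substituting into t ≡ 9 (mod 25) gives 53s ≡ 15 (mod 25), and since 3⁻¹ ≡ 17 (mod 25), s ≡ 5. Hence t ≡ 19 + 53·5 = 284 (mod 1325).

284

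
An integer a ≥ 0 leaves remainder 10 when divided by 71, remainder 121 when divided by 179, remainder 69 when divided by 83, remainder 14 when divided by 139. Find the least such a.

Combine the congruences pairwise.
From a ≡ 10 (mod 71) write a = 10 + 71t. Substituting into a ≡ 121 (mod 179) gives 71t ≡ 111 (mod 179), and since 71⁻¹ ≡ 58 (mod 179), t ≡ 173. Hence a ≡ 10 + 71·173 = 12293 (mod 12709).
From a ≡ 12293 (mod 12709) write a = 12293 + 12709t. Substituting into a ≡ 69 (mod 83) gives 12709t ≡ 60 (mod 83), and since 10⁻¹ ≡ 25 (mod 83), t ≡ 6. Hence a ≡ 12293 + 12709·6 = 88547 (mod 1054847).
From a ≡ 88547 (mod 1054847) write a = 88547 + 1054847t. Substituting into a ≡ 14 (mod 139) gives 1054847t ≡ 10 (mod 139), and since 115⁻¹ ≡ 110 (mod 139), t ≡ 127. Hence a ≡ 88547 + 1054847·127 = 134054116 (mod 146623733).

134054116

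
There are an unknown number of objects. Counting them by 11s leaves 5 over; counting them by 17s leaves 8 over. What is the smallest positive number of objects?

From N ≡ 5 (mod 11) write N = 5 + 11t. Substituting into N ≡ 8 (mod 17) gives 11t ≡ 3 (mod 17), and since 11⁻¹ ≡ 14 (mod 17), t ≡ 8. Hence N ≡ 5 + 11·8 = 93 (mod 187).

93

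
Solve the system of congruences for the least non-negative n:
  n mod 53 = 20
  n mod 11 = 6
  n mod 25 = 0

Combine the congruences pairwise.
From n ≡ 20 (mod 53) write n = 20 + 53t. Substituting into n ≡ 6 (mod 11) gives 53t ≡ 8 (mod 11), and since 9⁻¹ ≡ 5 (mod 11), t ≡ 7. Hence n ≡ 20 + 53·7 = 391 (mod 583).
From n ≡ 391 (mod 583) write n = 391 + 583t. Substituting into n ≡ 0 (mod 25) gives 583t ≡ 9 (mod 25), and since 8⁻¹ ≡ 22 (mod 25), t ≡ 23. Hence n ≡ 391 + 583·23 = 13800 (mod 14575).

13800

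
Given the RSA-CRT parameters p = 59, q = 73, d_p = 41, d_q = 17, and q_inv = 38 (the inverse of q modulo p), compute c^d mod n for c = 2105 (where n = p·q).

m₁ = c^(d_p) mod p: c ≡ 40 (mod 59), and 40^41 mod 59 = 56.
m₂ = c^(d_q) mod q: c ≡ 61 (mod 73), and 61^17 mod 73 = 67.
h = q_inv·(m₁ − m₂) mod p = 38·(56 − 67) mod 59 = 54.
m = m₂ + h·q = 67 + 54·73 = 4009.

4009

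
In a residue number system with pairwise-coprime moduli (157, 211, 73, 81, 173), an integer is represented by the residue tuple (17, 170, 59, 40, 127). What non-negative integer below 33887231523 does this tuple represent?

The moduli are pairwise coprime; N = 157·211·73·81·173 = 33887231523.
N/157 = 215842239; 215842239 ≡ 52 (mod 157); 52·154 ≡ 1, so inverse 154.
N/211 = 160602993; 160602993 ≡ 132 (mod 211); 132·8 ≡ 1, so inverse 8.
N/73 = 464208651; 464208651 ≡ 45 (mod 73); 45·13 ≡ 1, so inverse 13.
N/81 = 418360883; 418360883 ≡ 14 (mod 81); 14·29 ≡ 1, so inverse 29.
N/173 = 195879951; 195879951 ≡ 9 (mod 173); 9·77 ≡ 1, so inverse 77.
x ≡ 17·215842239·154 + 170·160602993·8 + 59·464208651·13 + 40·418360883·29 + 127·195879951·77 = 3540351752608.
3540351752608 mod 33887231523 = 16079674216.

16079674216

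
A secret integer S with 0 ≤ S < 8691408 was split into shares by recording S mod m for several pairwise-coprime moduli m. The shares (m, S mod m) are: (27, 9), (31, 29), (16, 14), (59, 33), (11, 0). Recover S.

The moduli are pairwise coprime; N = 27·31·16·59·11 = 8691408.
N/27 = 321904; 321904 ≡ 10 (mod 27); 10·19 ≡ 1, so inverse 19.
N/31 = 280368; 280368 ≡ 4 (mod 31); 4·8 ≡ 1, so inverse 8.
N/16 = 543213; 543213 ≡ 13 (mod 16); 13·5 ≡ 1, so inverse 5.
N/59 = 147312; 147312 ≡ 48 (mod 59); 48·16 ≡ 1, so inverse 16.
N/11 = 790128; 790128 ≡ 9 (mod 11); 9·5 ≡ 1, so inverse 5.
S ≡ 9·321904·19 + 29·280368·8 + 14·543213·5 + 33·147312·16 + 0·790128·5 = 235896606.
235896606 mod 8691408 = 1228590.

1228590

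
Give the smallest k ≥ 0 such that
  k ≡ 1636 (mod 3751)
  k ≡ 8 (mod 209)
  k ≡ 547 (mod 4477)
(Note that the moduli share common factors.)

770591

Combine the congruences pairwise.
gcd(3751, 209) = 11 and 11 | (8 − 1636), so the pair is consistent; merging gives k ≡ 57901 (mod 71269), where 71269 = lcm(3751, 209).
gcd(71269, 4477) = 121 and 121 | (547 − 57901), so the pair is consistent; merging gives k ≡ 770591 (mod 2636953), where 2636953 = lcm(71269, 4477).
The solution is unique modulo lcm(3751, 209, 4477) = 2636953.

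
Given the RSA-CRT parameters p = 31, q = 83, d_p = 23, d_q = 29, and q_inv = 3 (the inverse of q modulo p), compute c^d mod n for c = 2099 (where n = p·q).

1739

m₁ = c^(d_p) mod p: c ≡ 22 (mod 31), and 22^23 mod 31 = 3.
m₂ = c^(d_q) mod q: c ≡ 24 (mod 83), and 24^29 mod 83 = 79.
h = q_inv·(m₁ − m₂) mod p = 3·(3 − 79) mod 31 = 20.
m = m₂ + h·q = 79 + 20·83 = 1739.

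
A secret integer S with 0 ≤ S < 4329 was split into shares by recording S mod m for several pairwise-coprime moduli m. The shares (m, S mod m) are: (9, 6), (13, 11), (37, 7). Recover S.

The moduli are pairwise coprime; N = 9·13·37 = 4329.
N/9 = 481; 481 ≡ 4 (mod 9); 4·7 ≡ 1, so inverse 7.
N/13 = 333; 333 ≡ 8 (mod 13); 8·5 ≡ 1, so inverse 5.
N/37 = 117; 117 ≡ 6 (mod 37); 6·31 ≡ 1, so inverse 31.
S ≡ 6·481·7 + 11·333·5 + 7·117·31 = 63906.
63906 mod 4329 = 3300.

3300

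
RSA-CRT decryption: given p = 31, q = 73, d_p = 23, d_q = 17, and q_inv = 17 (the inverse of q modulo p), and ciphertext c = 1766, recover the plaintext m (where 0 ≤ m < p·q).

247

m₁ = c^(d_p) mod p: c ≡ 30 (mod 31), and 30^23 mod 31 = 30.
m₂ = c^(d_q) mod q: c ≡ 14 (mod 73), and 14^17 mod 73 = 28.
h = q_inv·(m₁ − m₂) mod p = 17·(30 − 28) mod 31 = 3.
m = m₂ + h·q = 28 + 3·73 = 247.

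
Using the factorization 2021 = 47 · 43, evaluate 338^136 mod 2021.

1898

Mod 47: 338 ≡ 9; by Fermat, exponent reduces to 136 mod 46 = 44; 9^44 ≡ 18 (mod 47).
Mod 43: 338 ≡ 37; by Fermat, exponent reduces to 136 mod 42 = 10; 37^10 ≡ 6 (mod 43).
Combine by CRT: x ≡ 18 (mod 47), x ≡ 6 (mod 43) ⇒ x ≡ 1898 (mod 2021).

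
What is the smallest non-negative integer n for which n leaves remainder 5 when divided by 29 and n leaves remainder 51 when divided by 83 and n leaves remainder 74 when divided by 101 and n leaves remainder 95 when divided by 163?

The moduli are pairwise coprime; M = 29·83·101·163 = 39626441.
M/29 = 1366429; 1366429 ≡ 7 (mod 29); 7·25 ≡ 1, so inverse 25.
M/83 = 477427; 477427 ≡ 11 (mod 83); 11·68 ≡ 1, so inverse 68.
M/101 = 392341; 392341 ≡ 57 (mod 101); 57·39 ≡ 1, so inverse 39.
M/163 = 243107; 243107 ≡ 74 (mod 163); 74·152 ≡ 1, so inverse 152.
n ≡ 5·1366429·25 + 51·477427·68 + 74·392341·39 + 95·243107·152 = 6469281667.
6469281667 mod 39626441 = 10171784.

10171784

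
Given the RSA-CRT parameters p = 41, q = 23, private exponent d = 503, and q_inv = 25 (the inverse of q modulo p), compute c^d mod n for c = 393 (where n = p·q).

854

d_p = d mod (p−1) = 503 mod 40 = 23; d_q = d mod (q−1) = 19.
m₁ = c^(d_p) mod p: c ≡ 24 (mod 41), and 24^23 mod 41 = 34.
m₂ = c^(d_q) mod q: c ≡ 2 (mod 23), and 2^19 mod 23 = 3.
h = q_inv·(m₁ − m₂) mod p = 25·(34 − 3) mod 41 = 37.
m = m₂ + h·q = 3 + 37·23 = 854.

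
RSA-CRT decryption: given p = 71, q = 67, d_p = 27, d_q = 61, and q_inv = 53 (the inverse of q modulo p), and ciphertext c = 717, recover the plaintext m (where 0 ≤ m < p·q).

m₁ = c^(d_p) mod p: c ≡ 7 (mod 71), and 7^27 mod 71 = 21.
m₂ = c^(d_q) mod q: c ≡ 47 (mod 67), and 47^61 mod 67 = 36.
h = q_inv·(m₁ − m₂) mod p = 53·(21 − 36) mod 71 = 57.
m = m₂ + h·q = 36 + 57·67 = 3855.

3855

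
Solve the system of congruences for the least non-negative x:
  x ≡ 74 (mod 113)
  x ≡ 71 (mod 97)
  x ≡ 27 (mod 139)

1218779

The moduli are pairwise coprime; N = 113·97·139 = 1523579.
N/113 = 13483; 13483 ≡ 36 (mod 113); 36·22 ≡ 1, so inverse 22.
N/97 = 15707; 15707 ≡ 90 (mod 97); 90·83 ≡ 1, so inverse 83.
N/139 = 10961; 10961 ≡ 119 (mod 139); 119·132 ≡ 1, so inverse 132.
x ≡ 74·13483·22 + 71·15707·83 + 27·10961·132 = 153576679.
153576679 mod 1523579 = 1218779.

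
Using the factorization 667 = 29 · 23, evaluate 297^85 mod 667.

181

Mod 29: 297 ≡ 7; by Fermat, exponent reduces to 85 mod 28 = 1; 7^1 ≡ 7 (mod 29).
Mod 23: 297 ≡ 21; by Fermat, exponent reduces to 85 mod 22 = 19; 21^19 ≡ 20 (mod 23).
Combine by CRT: x ≡ 7 (mod 29), x ≡ 20 (mod 23) ⇒ x ≡ 181 (mod 667).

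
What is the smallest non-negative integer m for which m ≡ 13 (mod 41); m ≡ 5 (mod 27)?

From m ≡ 13 (mod 41) write m = 13 + 41t. Substituting into m ≡ 5 (mod 27) gives 41t ≡ 19 (mod 27), and since 14⁻¹ ≡ 2 (mod 27), t ≡ 11. Hence m ≡ 13 + 41·11 = 464 (mod 1107).

464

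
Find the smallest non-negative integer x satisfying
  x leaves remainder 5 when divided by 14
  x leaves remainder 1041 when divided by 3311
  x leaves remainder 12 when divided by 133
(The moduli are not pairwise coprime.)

87127

Combine the congruences pairwise.
gcd(14, 3311) = 7 and 7 | (1041 − 5), so the pair is consistent; merging gives x ≡ 1041 (mod 6622), where 6622 = lcm(14, 3311).
gcd(6622, 133) = 7 and 7 | (12 − 1041), so the pair is consistent; merging gives x ≡ 87127 (mod 125818), where 125818 = lcm(6622, 133).
The solution is unique modulo lcm(14, 3311, 133) = 125818.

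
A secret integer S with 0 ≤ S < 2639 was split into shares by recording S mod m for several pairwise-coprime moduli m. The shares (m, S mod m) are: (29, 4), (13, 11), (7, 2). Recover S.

2585

The moduli are pairwise coprime; N = 29·13·7 = 2639.
N/29 = 91; 91 ≡ 4 (mod 29); 4·22 ≡ 1, so inverse 22.
N/13 = 203; 203 ≡ 8 (mod 13); 8·5 ≡ 1, so inverse 5.
N/7 = 377; 377 ≡ 6 (mod 7); 6·6 ≡ 1, so inverse 6.
S ≡ 4·91·22 + 11·203·5 + 2·377·6 = 23697.
23697 mod 2639 = 2585.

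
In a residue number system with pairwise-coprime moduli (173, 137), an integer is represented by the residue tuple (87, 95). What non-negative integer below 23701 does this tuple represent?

From x ≡ 87 (mod 173) write x = 87 + 173t. Substituting into x ≡ 95 (mod 137) gives 173t ≡ 8 (mod 137), and since 36⁻¹ ≡ 118 (mod 137), t ≡ 122. Hence x ≡ 87 + 173·122 = 21193 (mod 23701).

21193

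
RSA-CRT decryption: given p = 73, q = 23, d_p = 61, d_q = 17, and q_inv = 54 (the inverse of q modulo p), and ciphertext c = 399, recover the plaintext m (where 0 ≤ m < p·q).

1255

m₁ = c^(d_p) mod p: c ≡ 34 (mod 73), and 34^61 mod 73 = 14.
m₂ = c^(d_q) mod q: c ≡ 8 (mod 23), and 8^17 mod 23 = 13.
h = q_inv·(m₁ − m₂) mod p = 54·(14 − 13) mod 73 = 54.
m = m₂ + h·q = 13 + 54·23 = 1255.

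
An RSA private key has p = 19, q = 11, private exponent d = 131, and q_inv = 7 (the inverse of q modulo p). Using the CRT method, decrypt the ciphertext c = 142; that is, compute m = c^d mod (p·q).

d_p = d mod (p−1) = 131 mod 18 = 5; d_q = d mod (q−1) = 1.
m₁ = c^(d_p) mod p: c ≡ 9 (mod 19), and 9^5 mod 19 = 16.
m₂ = c^(d_q) mod q: c ≡ 10 (mod 11), and 10^1 mod 11 = 10.
h = q_inv·(m₁ − m₂) mod p = 7·(16 − 10) mod 19 = 4.
m = m₂ + h·q = 10 + 4·11 = 54.

54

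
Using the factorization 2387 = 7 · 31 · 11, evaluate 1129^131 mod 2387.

Mod 7: 1129 ≡ 2; by Fermat, exponent reduces to 131 mod 6 = 5; 2^5 ≡ 4 (mod 7).
Mod 31: 1129 ≡ 13; by Fermat, exponent reduces to 131 mod 30 = 11; 13^11 ≡ 3 (mod 31).
Mod 11: 1129 ≡ 7; by Fermat, exponent reduces to 131 mod 10 = 1; 7^1 ≡ 7 (mod 11).
Combine by CRT: x ≡ 4 (mod 7), x ≡ 3 (mod 31), x ≡ 7 (mod 11) ⇒ x ≡ 2328 (mod 2387).

2328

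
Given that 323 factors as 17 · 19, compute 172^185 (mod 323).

172

Mod 17: 172 ≡ 2; by Fermat, exponent reduces to 185 mod 16 = 9; 2^9 ≡ 2 (mod 17).
Mod 19: 172 ≡ 1; by Fermat, exponent reduces to 185 mod 18 = 5; 1^5 ≡ 1 (mod 19).
Combine by CRT: x ≡ 2 (mod 17), x ≡ 1 (mod 19) ⇒ x ≡ 172 (mod 323).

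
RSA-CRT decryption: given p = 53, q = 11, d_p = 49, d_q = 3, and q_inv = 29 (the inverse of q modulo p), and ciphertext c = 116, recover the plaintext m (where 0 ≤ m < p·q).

m₁ = c^(d_p) mod p: c ≡ 10 (mod 53), and 10^49 mod 53 = 15.
m₂ = c^(d_q) mod q: c ≡ 6 (mod 11), and 6^3 mod 11 = 7.
h = q_inv·(m₁ − m₂) mod p = 29·(15 − 7) mod 53 = 20.
m = m₂ + h·q = 7 + 20·11 = 227.

227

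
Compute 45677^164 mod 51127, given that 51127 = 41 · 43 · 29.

Mod 41: 45677 ≡ 3; by Fermat, exponent reduces to 164 mod 40 = 4; 3^4 ≡ 40 (mod 41).
Mod 43: 45677 ≡ 11; by Fermat, exponent reduces to 164 mod 42 = 38; 11^38 ≡ 41 (mod 43).
Mod 29: 45677 ≡ 2; by Fermat, exponent reduces to 164 mod 28 = 24; 2^24 ≡ 20 (mod 29).
Combine by CRT: x ≡ 40 (mod 41), x ≡ 41 (mod 43), x ≡ 20 (mod 29) ⇒ x ≡ 46739 (mod 51127).

46739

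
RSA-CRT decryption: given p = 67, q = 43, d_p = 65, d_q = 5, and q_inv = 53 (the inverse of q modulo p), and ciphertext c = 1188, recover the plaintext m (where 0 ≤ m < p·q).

495

m₁ = c^(d_p) mod p: c ≡ 49 (mod 67), and 49^65 mod 67 = 26.
m₂ = c^(d_q) mod q: c ≡ 27 (mod 43), and 27^5 mod 43 = 22.
h = q_inv·(m₁ − m₂) mod p = 53·(26 − 22) mod 67 = 11.
m = m₂ + h·q = 22 + 11·43 = 495.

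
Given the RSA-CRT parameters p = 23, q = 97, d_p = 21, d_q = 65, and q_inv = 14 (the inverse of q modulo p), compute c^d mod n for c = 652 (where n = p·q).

m₁ = c^(d_p) mod p: c ≡ 8 (mod 23), and 8^21 mod 23 = 3.
m₂ = c^(d_q) mod q: c ≡ 70 (mod 97), and 70^65 mod 97 = 70.
h = q_inv·(m₁ − m₂) mod p = 14·(3 − 70) mod 23 = 5.
m = m₂ + h·q = 70 + 5·97 = 555.

555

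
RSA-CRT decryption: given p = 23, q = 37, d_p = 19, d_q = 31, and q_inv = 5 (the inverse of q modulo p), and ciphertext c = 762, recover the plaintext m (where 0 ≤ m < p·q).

m₁ = c^(d_p) mod p: c ≡ 3 (mod 23), and 3^19 mod 23 = 6.
m₂ = c^(d_q) mod q: c ≡ 22 (mod 37), and 22^31 mod 37 = 20.
h = q_inv·(m₁ − m₂) mod p = 5·(6 − 20) mod 23 = 22.
m = m₂ + h·q = 20 + 22·37 = 834.

834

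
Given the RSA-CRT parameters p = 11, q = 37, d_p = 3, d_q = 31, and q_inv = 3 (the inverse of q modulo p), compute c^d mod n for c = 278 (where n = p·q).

291

m₁ = c^(d_p) mod p: c ≡ 3 (mod 11), and 3^3 mod 11 = 5.
m₂ = c^(d_q) mod q: c ≡ 19 (mod 37), and 19^31 mod 37 = 32.
h = q_inv·(m₁ − m₂) mod p = 3·(5 − 32) mod 11 = 7.
m = m₂ + h·q = 32 + 7·37 = 291.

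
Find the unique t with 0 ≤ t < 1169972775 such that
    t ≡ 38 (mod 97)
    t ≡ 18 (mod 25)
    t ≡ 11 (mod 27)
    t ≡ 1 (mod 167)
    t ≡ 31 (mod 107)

From t ≡ 38 (mod 97) write t = 38 + 97s. Substituting into t ≡ 18 (mod 25) gives 97s ≡ 5 (mod 25), and since 22⁻¹ ≡ 8 (mod 25), s ≡ 15. Hence t ≡ 38 + 97·15 = 1493 (mod 2425).
From t ≡ 1493 (mod 2425) write t = 1493 + 2425s. Substituting into t ≡ 11 (mod 27) gives 2425s ≡ 3 (mod 27), and since 22⁻¹ ≡ 16 (mod 27), s ≡ 21. Hence t ≡ 1493 + 2425·21 = 52418 (mod 65475).
From t ≡ 52418 (mod 65475) write t = 52418 + 65475s. Substituting into t ≡ 1 (mod 167) gives 65475s ≡ 21 (mod 167), and since 11⁻¹ ≡ 76 (mod 167), s ≡ 93. Hence t ≡ 52418 + 65475·93 = 6141593 (mod 10934325).
From t ≡ 6141593 (mod 10934325) write t = 6141593 + 10934325s. Substituting into t ≡ 31 (mod 107) gives 10934325s ≡ 24 (mod 107), and since 102⁻¹ ≡ 64 (mod 107), s ≡ 38. Hence t ≡ 6141593 + 10934325·38 = 421645943 (mod 1169972775).

421645943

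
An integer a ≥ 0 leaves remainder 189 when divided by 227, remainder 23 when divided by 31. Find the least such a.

643

From a ≡ 189 (mod 227) write a = 189 + 227t. Substituting into a ≡ 23 (mod 31) gives 227t ≡ 20 (mod 31), and since 10⁻¹ ≡ 28 (mod 31), t ≡ 2. Hence a ≡ 189 + 227·2 = 643 (mod 7037).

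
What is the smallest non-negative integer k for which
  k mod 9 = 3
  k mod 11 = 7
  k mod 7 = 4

480

The moduli are pairwise coprime; N = 9·11·7 = 693.
N/9 = 77; 77 ≡ 5 (mod 9); 5·2 ≡ 1, so inverse 2.
N/11 = 63; 63 ≡ 8 (mod 11); 8·7 ≡ 1, so inverse 7.
N/7 = 99; 99 ≡ 1 (mod 7), inverse 1.
k ≡ 3·77·2 + 7·63·7 + 4·99·1 = 3945.
3945 mod 693 = 480.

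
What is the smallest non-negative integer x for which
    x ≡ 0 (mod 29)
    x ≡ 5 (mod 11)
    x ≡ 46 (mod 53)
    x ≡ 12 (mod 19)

68469

The moduli are pairwise coprime; N = 29·11·53·19 = 321233.
N/29 = 11077; 11077 ≡ 28 (mod 29); 28·28 ≡ 1, so inverse 28.
N/11 = 29203; 29203 ≡ 9 (mod 11); 9·5 ≡ 1, so inverse 5.
N/53 = 6061; 6061 ≡ 19 (mod 53); 19·14 ≡ 1, so inverse 14.
N/19 = 16907; 16907 ≡ 16 (mod 19); 16·6 ≡ 1, so inverse 6.
x ≡ 0·11077·28 + 5·29203·5 + 46·6061·14 + 12·16907·6 = 5850663.
5850663 mod 321233 = 68469.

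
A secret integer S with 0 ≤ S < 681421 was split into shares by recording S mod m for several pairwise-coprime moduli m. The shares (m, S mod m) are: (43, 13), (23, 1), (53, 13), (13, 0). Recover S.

The moduli are pairwise coprime; N = 43·23·53·13 = 681421.
N/43 = 15847; 15847 ≡ 23 (mod 43); 23·15 ≡ 1, so inverse 15.
N/23 = 29627; 29627 ≡ 3 (mod 23); 3·8 ≡ 1, so inverse 8.
N/53 = 12857; 12857 ≡ 31 (mod 53); 31·12 ≡ 1, so inverse 12.
N/13 = 52417; 52417 ≡ 1 (mod 13), inverse 1.
S ≡ 13·15847·15 + 1·29627·8 + 13·12857·12 + 0·52417·1 = 5332873.
5332873 mod 681421 = 562926.

562926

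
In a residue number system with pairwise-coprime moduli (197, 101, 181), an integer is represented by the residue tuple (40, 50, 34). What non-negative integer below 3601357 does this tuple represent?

The moduli are pairwise coprime; N = 197·101·181 = 3601357.
N/197 = 18281; 18281 ≡ 157 (mod 197); 157·64 ≡ 1, so inverse 64.
N/101 = 35657; 35657 ≡ 4 (mod 101); 4·76 ≡ 1, so inverse 76.
N/181 = 19897; 19897 ≡ 168 (mod 181); 168·167 ≡ 1, so inverse 167.
x ≡ 40·18281·64 + 50·35657·76 + 34·19897·167 = 295271126.
295271126 mod 3601357 = 3561209.

3561209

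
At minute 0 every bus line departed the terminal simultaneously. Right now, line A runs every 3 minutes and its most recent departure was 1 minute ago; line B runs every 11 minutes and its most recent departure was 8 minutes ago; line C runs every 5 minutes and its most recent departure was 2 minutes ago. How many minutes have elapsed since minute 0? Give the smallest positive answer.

From t ≡ 1 (mod 3) write t = 1 + 3s. Substituting into t ≡ 8 (mod 11) gives 3s ≡ 7 (mod 11), and since 3⁻¹ ≡ 4 (mod 11), s ≡ 6. Hence t ≡ 1 + 3·6 = 19 (mod 33).
From t ≡ 19 (mod 33) write t = 19 + 33s. Substituting into t ≡ 2 (mod 5) gives 33s ≡ 3 (mod 5), and since 3⁻¹ ≡ 2 (mod 5), s ≡ 1. Hence t ≡ 19 + 33·1 = 52 (mod 165).

52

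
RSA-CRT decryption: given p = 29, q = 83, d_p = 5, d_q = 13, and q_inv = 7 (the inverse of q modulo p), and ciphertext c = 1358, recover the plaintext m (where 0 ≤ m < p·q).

m₁ = c^(d_p) mod p: c ≡ 24 (mod 29), and 24^5 mod 29 = 7.
m₂ = c^(d_q) mod q: c ≡ 30 (mod 83), and 30^13 mod 83 = 63.
h = q_inv·(m₁ − m₂) mod p = 7·(7 − 63) mod 29 = 14.
m = m₂ + h·q = 63 + 14·83 = 1225.

1225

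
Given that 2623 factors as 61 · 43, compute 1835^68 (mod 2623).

1872

Mod 61: 1835 ≡ 5; by Fermat, exponent reduces to 68 mod 60 = 8; 5^8 ≡ 42 (mod 61).
Mod 43: 1835 ≡ 29; by Fermat, exponent reduces to 68 mod 42 = 26; 29^26 ≡ 23 (mod 43).
Combine by CRT: x ≡ 42 (mod 61), x ≡ 23 (mod 43) ⇒ x ≡ 1872 (mod 2623).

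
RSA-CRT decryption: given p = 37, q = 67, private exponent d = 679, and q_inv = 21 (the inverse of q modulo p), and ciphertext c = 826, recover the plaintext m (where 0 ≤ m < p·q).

978

d_p = d mod (p−1) = 679 mod 36 = 31; d_q = d mod (q−1) = 19.
m₁ = c^(d_p) mod p: c ≡ 12 (mod 37), and 12^31 mod 37 = 16.
m₂ = c^(d_q) mod q: c ≡ 22 (mod 67), and 22^19 mod 67 = 40.
h = q_inv·(m₁ − m₂) mod p = 21·(16 − 40) mod 37 = 14.
m = m₂ + h·q = 40 + 14·67 = 978.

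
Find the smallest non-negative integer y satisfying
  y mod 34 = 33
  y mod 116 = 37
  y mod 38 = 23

Combine the congruences pairwise.
gcd(34, 116) = 2 and 2 | (37 − 33), so the pair is consistent; merging gives y ≡ 849 (mod 1972), where 1972 = lcm(34, 116).
gcd(1972, 38) = 2 and 2 | (23 − 849), so the pair is consistent; merging gives y ≡ 14653 (mod 37468), where 37468 = lcm(1972, 38).
The solution is unique modulo lcm(34, 116, 38) = 37468.

14653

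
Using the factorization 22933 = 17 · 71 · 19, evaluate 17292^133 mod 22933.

Mod 17: 17292 ≡ 3; by Fermat, exponent reduces to 133 mod 16 = 5; 3^5 ≡ 5 (mod 17).
Mod 71: 17292 ≡ 39; by Fermat, exponent reduces to 133 mod 70 = 63; 39^63 ≡ 70 (mod 71).
Mod 19: 17292 ≡ 2; by Fermat, exponent reduces to 133 mod 18 = 7; 2^7 ≡ 14 (mod 19).
Combine by CRT: x ≡ 5 (mod 17), x ≡ 70 (mod 71), x ≡ 14 (mod 19) ⇒ x ≡ 14625 (mod 22933).

14625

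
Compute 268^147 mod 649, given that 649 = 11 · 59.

38

Mod 11: 268 ≡ 4; by Fermat, exponent reduces to 147 mod 10 = 7; 4^7 ≡ 5 (mod 11).
Mod 59: 268 ≡ 32; by Fermat, exponent reduces to 147 mod 58 = 31; 32^31 ≡ 38 (mod 59).
Combine by CRT: x ≡ 5 (mod 11), x ≡ 38 (mod 59) ⇒ x ≡ 38 (mod 649).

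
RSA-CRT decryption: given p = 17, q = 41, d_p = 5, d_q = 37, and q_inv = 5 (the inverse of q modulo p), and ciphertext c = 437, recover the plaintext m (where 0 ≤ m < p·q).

m₁ = c^(d_p) mod p: c ≡ 12 (mod 17), and 12^5 mod 17 = 3.
m₂ = c^(d_q) mod q: c ≡ 27 (mod 41), and 27^37 mod 41 = 14.
h = q_inv·(m₁ − m₂) mod p = 5·(3 − 14) mod 17 = 13.
m = m₂ + h·q = 14 + 13·41 = 547.

547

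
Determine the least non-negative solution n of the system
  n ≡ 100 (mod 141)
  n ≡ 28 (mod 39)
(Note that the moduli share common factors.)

Combine the congruences pairwise.
gcd(141, 39) = 3 and 3 | (28 − 100), so the pair is consistent; merging gives n ≡ 1510 (mod 1833), where 1833 = lcm(141, 39).
The solution is unique modulo lcm(141, 39) = 1833.

1510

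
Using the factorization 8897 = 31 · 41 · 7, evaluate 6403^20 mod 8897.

Mod 31: 6403 ≡ 17; 17^20 ≡ 5 (mod 31).
Mod 41: 6403 ≡ 7; 7^20 ≡ 40 (mod 41).
Mod 7: 6403 ≡ 5; by Fermat, exponent reduces to 20 mod 6 = 2; 5^2 ≡ 4 (mod 7).
Combine by CRT: x ≡ 5 (mod 31), x ≡ 40 (mod 41), x ≡ 4 (mod 7) ⇒ x ≡ 1803 (mod 8897).

1803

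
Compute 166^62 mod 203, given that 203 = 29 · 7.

158

Mod 29: 166 ≡ 21; by Fermat, exponent reduces to 62 mod 28 = 6; 21^6 ≡ 13 (mod 29).
Mod 7: 166 ≡ 5; by Fermat, exponent reduces to 62 mod 6 = 2; 5^2 ≡ 4 (mod 7).
Combine by CRT: x ≡ 13 (mod 29), x ≡ 4 (mod 7) ⇒ x ≡ 158 (mod 203).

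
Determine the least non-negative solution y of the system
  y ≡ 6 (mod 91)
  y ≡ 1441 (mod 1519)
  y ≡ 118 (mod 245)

gcd(91, 1519) = 7 and 7 | (1441 − 6), so the pair is consistent; merging gives y ≡ 15112 (mod 19747), where 19747 = lcm(91, 1519).
gcd(19747, 245) = 49 and 49 | (118 − 15112), so the pair is consistent; merging gives y ≡ 74353 (mod 98735), where 98735 = lcm(19747, 245).
The solution is unique modulo lcm(91, 1519, 245) = 98735.

74353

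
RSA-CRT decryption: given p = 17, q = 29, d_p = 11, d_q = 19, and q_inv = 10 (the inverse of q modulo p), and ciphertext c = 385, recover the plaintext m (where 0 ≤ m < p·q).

437

m₁ = c^(d_p) mod p: c ≡ 11 (mod 17), and 11^11 mod 17 = 12.
m₂ = c^(d_q) mod q: c ≡ 8 (mod 29), and 8^19 mod 29 = 2.
h = q_inv·(m₁ − m₂) mod p = 10·(12 − 2) mod 17 = 15.
m = m₂ + h·q = 2 + 15·29 = 437.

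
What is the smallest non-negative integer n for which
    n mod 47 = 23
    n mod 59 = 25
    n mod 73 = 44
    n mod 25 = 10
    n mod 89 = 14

89731060

The moduli are pairwise coprime; M = 47·59·73·25·89 = 450404525.
M/47 = 9583075; 9583075 ≡ 10 (mod 47); 10·33 ≡ 1, so inverse 33.
M/59 = 7633975; 7633975 ≡ 24 (mod 59); 24·32 ≡ 1, so inverse 32.
M/73 = 6169925; 6169925 ≡ 38 (mod 73); 38·25 ≡ 1, so inverse 25.
M/25 = 18016181; 18016181 ≡ 6 (mod 25); 6·21 ≡ 1, so inverse 21.
M/89 = 5060725; 5060725 ≡ 7 (mod 89); 7·51 ≡ 1, so inverse 51.
n ≡ 23·9583075·33 + 25·7633975·32 + 44·6169925·25 + 10·18016181·21 + 14·5060725·51 = 27564407085.
27564407085 mod 450404525 = 89731060.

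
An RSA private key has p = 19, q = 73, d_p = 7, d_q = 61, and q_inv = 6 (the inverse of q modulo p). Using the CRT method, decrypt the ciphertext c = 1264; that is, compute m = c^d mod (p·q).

m₁ = c^(d_p) mod p: c ≡ 10 (mod 19), and 10^7 mod 19 = 15.
m₂ = c^(d_q) mod q: c ≡ 23 (mod 73), and 23^61 mod 73 = 38.
h = q_inv·(m₁ − m₂) mod p = 6·(15 − 38) mod 19 = 14.
m = m₂ + h·q = 38 + 14·73 = 1060.

1060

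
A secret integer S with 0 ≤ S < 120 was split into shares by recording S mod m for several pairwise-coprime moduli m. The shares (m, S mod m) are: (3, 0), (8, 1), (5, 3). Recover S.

The moduli are pairwise coprime; N = 3·8·5 = 120.
N/3 = 40; 40 ≡ 1 (mod 3), inverse 1.
N/8 = 15; 15 ≡ 7 (mod 8); 7·7 ≡ 1, so inverse 7.
N/5 = 24; 24 ≡ 4 (mod 5); 4·4 ≡ 1, so inverse 4.
S ≡ 0·40·1 + 1·15·7 + 3·24·4 = 393.
393 mod 120 = 33.

33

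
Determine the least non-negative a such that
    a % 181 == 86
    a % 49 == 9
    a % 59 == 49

The moduli are pairwise coprime; N = 181·49·59 = 523271.
N/181 = 2891; 2891 ≡ 176 (mod 181); 176·36 ≡ 1, so inverse 36.
N/49 = 10679; 10679 ≡ 46 (mod 49); 46·16 ≡ 1, so inverse 16.
N/59 = 8869; 8869 ≡ 19 (mod 59); 19·28 ≡ 1, so inverse 28.
a ≡ 86·2891·36 + 9·10679·16 + 49·8869·28 = 22656580.
22656580 mod 523271 = 155927.

155927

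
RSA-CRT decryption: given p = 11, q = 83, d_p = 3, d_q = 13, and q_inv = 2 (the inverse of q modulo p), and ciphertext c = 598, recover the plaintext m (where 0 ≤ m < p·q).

m₁ = c^(d_p) mod p: c ≡ 4 (mod 11), and 4^3 mod 11 = 9.
m₂ = c^(d_q) mod q: c ≡ 17 (mod 83), and 17^13 mod 83 = 3.
h = q_inv·(m₁ − m₂) mod p = 2·(9 − 3) mod 11 = 1.
m = m₂ + h·q = 3 + 1·83 = 86.

86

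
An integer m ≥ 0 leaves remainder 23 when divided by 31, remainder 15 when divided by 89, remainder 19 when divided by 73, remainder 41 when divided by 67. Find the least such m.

The moduli are pairwise coprime; N = 31·89·73·67 = 13494269.
N/31 = 435299; 435299 ≡ 28 (mod 31); 28·10 ≡ 1, so inverse 10.
N/89 = 151621; 151621 ≡ 54 (mod 89); 54·61 ≡ 1, so inverse 61.
N/73 = 184853; 184853 ≡ 17 (mod 73); 17·43 ≡ 1, so inverse 43.
N/67 = 201407; 201407 ≡ 5 (mod 67); 5·27 ≡ 1, so inverse 27.
m ≡ 23·435299·10 + 15·151621·61 + 19·184853·43 + 41·201407·27 = 612834435.
612834435 mod 13494269 = 5592330.

5592330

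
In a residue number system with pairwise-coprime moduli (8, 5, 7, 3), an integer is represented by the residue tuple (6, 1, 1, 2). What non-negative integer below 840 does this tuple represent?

806

From x ≡ 6 (mod 8) write x = 6 + 8t. Substituting into x ≡ 1 (mod 5) gives 8t ≡ 0 (mod 5), and since 3⁻¹ ≡ 2 (mod 5), t ≡ 0. Hence x ≡ 6 + 8·0 = 6 (mod 40).
From x ≡ 6 (mod 40) write x = 6 + 40t. Substituting into x ≡ 1 (mod 7) gives 40t ≡ 2 (mod 7), and since 5⁻¹ ≡ 3 (mod 7), t ≡ 6. Hence x ≡ 6 + 40·6 = 246 (mod 280).
From x ≡ 246 (mod 280) write x = 246 + 280t. Substituting into x ≡ 2 (mod 3) gives 280t ≡ 2 (mod 3), and since 1⁻¹ ≡ 1 (mod 3), t ≡ 2. Hence x ≡ 246 + 280·2 = 806 (mod 840).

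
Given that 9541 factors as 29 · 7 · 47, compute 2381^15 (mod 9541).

113

Mod 29: 2381 ≡ 3; 3^15 ≡ 26 (mod 29).
Mod 7: 2381 ≡ 1; by Fermat, exponent reduces to 15 mod 6 = 3; 1^3 ≡ 1 (mod 7).
Mod 47: 2381 ≡ 31; 31^15 ≡ 19 (mod 47).
Combine by CRT: x ≡ 26 (mod 29), x ≡ 1 (mod 7), x ≡ 19 (mod 47) ⇒ x ≡ 113 (mod 9541).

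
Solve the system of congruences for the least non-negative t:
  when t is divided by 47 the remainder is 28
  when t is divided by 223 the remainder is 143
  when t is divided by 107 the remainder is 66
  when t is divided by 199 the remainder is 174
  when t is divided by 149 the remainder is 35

From t ≡ 28 (mod 47) write t = 28 + 47s. Substituting into t ≡ 143 (mod 223) gives 47s ≡ 115 (mod 223), and since 47⁻¹ ≡ 19 (mod 223), s ≡ 178. Hence t ≡ 28 + 47·178 = 8394 (mod 10481).
From t ≡ 8394 (mod 10481) write t = 8394 + 10481s. Substituting into t ≡ 66 (mod 107) gives 10481s ≡ 18 (mod 107), and since 102⁻¹ ≡ 64 (mod 107), s ≡ 82. Hence t ≡ 8394 + 10481·82 = 867836 (mod 1121467).
From t ≡ 867836 (mod 1121467) write t = 867836 + 1121467s. Substituting into t ≡ 174 (mod 199) gives 1121467s ≡ 177 (mod 199), and since 102⁻¹ ≡ 80 (mod 199), s ≡ 31. Hence t ≡ 867836 + 1121467·31 = 35633313 (mod 223171933).
From t ≡ 35633313 (mod 223171933) write t = 35633313 + 223171933s. Substituting into t ≡ 35 (mod 149) gives 223171933s ≡ 72 (mod 149), and since 31⁻¹ ≡ 125 (mod 149), s ≡ 60. Hence t ≡ 35633313 + 223171933·60 = 13425949293 (mod 33252618017).

13425949293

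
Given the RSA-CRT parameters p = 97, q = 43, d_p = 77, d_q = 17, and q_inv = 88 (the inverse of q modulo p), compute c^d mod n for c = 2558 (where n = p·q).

3069

m₁ = c^(d_p) mod p: c ≡ 36 (mod 97), and 36^77 mod 97 = 62.
m₂ = c^(d_q) mod q: c ≡ 21 (mod 43), and 21^17 mod 43 = 16.
h = q_inv·(m₁ − m₂) mod p = 88·(62 − 16) mod 97 = 71.
m = m₂ + h·q = 16 + 71·43 = 3069.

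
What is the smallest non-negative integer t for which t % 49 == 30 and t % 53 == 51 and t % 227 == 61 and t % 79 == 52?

36205199

From t ≡ 30 (mod 49) write t = 30 + 49s. Substituting into t ≡ 51 (mod 53) gives 49s ≡ 21 (mod 53), and since 49⁻¹ ≡ 13 (mod 53), s ≡ 8. Hence t ≡ 30 + 49·8 = 422 (mod 2597).
From t ≡ 422 (mod 2597) write t = 422 + 2597s. Substituting into t ≡ 61 (mod 227) gives 2597s ≡ 93 (mod 227), and since 100⁻¹ ≡ 84 (mod 227), s ≡ 94. Hence t ≡ 422 + 2597·94 = 244540 (mod 589519).
From t ≡ 244540 (mod 589519) write t = 244540 + 589519s. Substituting into t ≡ 52 (mod 79) gives 589519s ≡ 17 (mod 79), and since 21⁻¹ ≡ 64 (mod 79), s ≡ 61. Hence t ≡ 244540 + 589519·61 = 36205199 (mod 46572001).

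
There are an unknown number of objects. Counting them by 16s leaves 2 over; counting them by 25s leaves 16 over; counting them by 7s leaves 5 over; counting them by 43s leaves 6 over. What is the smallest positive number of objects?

Combine the congruences pairwise.
From N ≡ 2 (mod 16) write N = 2 + 16t. Substituting into N ≡ 16 (mod 25) gives 16t ≡ 14 (mod 25), and since 16⁻¹ ≡ 11 (mod 25), t ≡ 4. Hence N ≡ 2 + 16·4 = 66 (mod 400).
From N ≡ 66 (mod 400) write N = 66 + 400t. Substituting into N ≡ 5 (mod 7) gives 400t ≡ 2 (mod 7), and since 1⁻¹ ≡ 1 (mod 7), t ≡ 2. Hence N ≡ 66 + 400·2 = 866 (mod 2800).
From N ≡ 866 (mod 2800) write N = 866 + 2800t. Substituting into N ≡ 6 (mod 43) gives 2800t ≡ 0 (mod 43), and since 5⁻¹ ≡ 26 (mod 43), t ≡ 0. Hence N ≡ 866 + 2800·0 = 866 (mod 120400).

866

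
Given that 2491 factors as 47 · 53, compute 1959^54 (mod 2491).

1117

Mod 47: 1959 ≡ 32; by Fermat, exponent reduces to 54 mod 46 = 8; 32^8 ≡ 36 (mod 47).
Mod 53: 1959 ≡ 51; by Fermat, exponent reduces to 54 mod 52 = 2; 51^2 ≡ 4 (mod 53).
Combine by CRT: x ≡ 36 (mod 47), x ≡ 4 (mod 53) ⇒ x ≡ 1117 (mod 2491).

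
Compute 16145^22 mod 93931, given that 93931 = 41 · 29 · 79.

Mod 41: 16145 ≡ 32; 32^22 ≡ 40 (mod 41).
Mod 29: 16145 ≡ 21; 21^22 ≡ 9 (mod 29).
Mod 79: 16145 ≡ 29; 29^22 ≡ 4 (mod 79).
Combine by CRT: x ≡ 40 (mod 41), x ≡ 9 (mod 29), x ≡ 4 (mod 79) ⇒ x ≡ 73553 (mod 93931).

73553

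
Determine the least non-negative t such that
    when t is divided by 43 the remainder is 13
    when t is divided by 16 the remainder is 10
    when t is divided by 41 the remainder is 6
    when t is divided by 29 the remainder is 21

801146

Combine the congruences pairwise.
From t ≡ 13 (mod 43) write t = 13 + 43s. Substituting into t ≡ 10 (mod 16) gives 43s ≡ 13 (mod 16), and since 11⁻¹ ≡ 3 (mod 16), s ≡ 7. Hence t ≡ 13 + 43·7 = 314 (mod 688).
From t ≡ 314 (mod 688) write t = 314 + 688s. Substituting into t ≡ 6 (mod 41) gives 688s ≡ 20 (mod 41), and since 32⁻¹ ≡ 9 (mod 41), s ≡ 16. Hence t ≡ 314 + 688·16 = 11322 (mod 28208).
From t ≡ 11322 (mod 28208) write t = 11322 + 28208s. Substituting into t ≡ 21 (mod 29) gives 28208s ≡ 9 (mod 29), and since 20⁻¹ ≡ 16 (mod 29), s ≡ 28. Hence t ≡ 11322 + 28208·28 = 801146 (mod 818032).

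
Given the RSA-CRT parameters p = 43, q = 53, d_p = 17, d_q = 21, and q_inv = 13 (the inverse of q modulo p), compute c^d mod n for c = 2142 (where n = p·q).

262

m₁ = c^(d_p) mod p: c ≡ 35 (mod 43), and 35^17 mod 43 = 4.
m₂ = c^(d_q) mod q: c ≡ 22 (mod 53), and 22^21 mod 53 = 50.
h = q_inv·(m₁ − m₂) mod p = 13·(4 − 50) mod 43 = 4.
m = m₂ + h·q = 50 + 4·53 = 262.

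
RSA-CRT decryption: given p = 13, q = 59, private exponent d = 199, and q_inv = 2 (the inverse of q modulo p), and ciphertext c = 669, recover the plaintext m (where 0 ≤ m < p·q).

553

d_p = d mod (p−1) = 199 mod 12 = 7; d_q = d mod (q−1) = 25.
m₁ = c^(d_p) mod p: c ≡ 6 (mod 13), and 6^7 mod 13 = 7.
m₂ = c^(d_q) mod q: c ≡ 20 (mod 59), and 20^25 mod 59 = 22.
h = q_inv·(m₁ − m₂) mod p = 2·(7 − 22) mod 13 = 9.
m = m₂ + h·q = 22 + 9·59 = 553.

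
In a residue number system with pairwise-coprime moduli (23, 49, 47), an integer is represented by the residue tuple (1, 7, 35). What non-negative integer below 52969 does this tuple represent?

16814

The moduli are pairwise coprime; N = 23·49·47 = 52969.
N/23 = 2303; 2303 ≡ 3 (mod 23); 3·8 ≡ 1, so inverse 8.
N/49 = 1081; 1081 ≡ 3 (mod 49); 3·33 ≡ 1, so inverse 33.
N/47 = 1127; 1127 ≡ 46 (mod 47); 46·46 ≡ 1, so inverse 46.
x ≡ 1·2303·8 + 7·1081·33 + 35·1127·46 = 2082605.
2082605 mod 52969 = 16814.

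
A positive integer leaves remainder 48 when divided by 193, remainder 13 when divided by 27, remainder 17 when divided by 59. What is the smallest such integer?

From a ≡ 48 (mod 193) write a = 48 + 193t. Substituting into a ≡ 13 (mod 27) gives 193t ≡ 19 (mod 27), and since 4⁻¹ ≡ 7 (mod 27), t ≡ 25. Hence a ≡ 48 + 193·25 = 4873 (mod 5211).
From a ≡ 4873 (mod 5211) write a = 4873 + 5211t. Substituting into a ≡ 17 (mod 59) gives 5211t ≡ 41 (mod 59), and since 19⁻¹ ≡ 28 (mod 59), t ≡ 27. Hence a ≡ 4873 + 5211·27 = 145570 (mod 307449).

145570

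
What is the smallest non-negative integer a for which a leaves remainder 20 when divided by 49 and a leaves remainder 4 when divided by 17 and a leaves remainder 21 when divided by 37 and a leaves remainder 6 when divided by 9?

Combine the congruences pairwise.
From a ≡ 20 (mod 49) write a = 20 + 49t. Substituting into a ≡ 4 (mod 17) gives 49t ≡ 1 (mod 17), and since 15⁻¹ ≡ 8 (mod 17), t ≡ 8. Hence a ≡ 20 + 49·8 = 412 (mod 833).
From a ≡ 412 (mod 833) write a = 412 + 833t. Substituting into a ≡ 21 (mod 37) gives 833t ≡ 16 (mod 37), and since 19⁻¹ ≡ 2 (mod 37), t ≡ 32. Hence a ≡ 412 + 833·32 = 27068 (mod 30821).
From a ≡ 27068 (mod 30821) write a = 27068 + 30821t. Substituting into a ≡ 6 (mod 9) gives 30821t ≡ 1 (mod 9), and since 5⁻¹ ≡ 2 (mod 9), t ≡ 2. Hence a ≡ 27068 + 30821·2 = 88710 (mod 277389).

88710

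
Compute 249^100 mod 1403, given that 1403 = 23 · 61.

257

Mod 23: 249 ≡ 19; by Fermat, exponent reduces to 100 mod 22 = 12; 19^12 ≡ 4 (mod 23).
Mod 61: 249 ≡ 5; by Fermat, exponent reduces to 100 mod 60 = 40; 5^40 ≡ 13 (mod 61).
Combine by CRT: x ≡ 4 (mod 23), x ≡ 13 (mod 61) ⇒ x ≡ 257 (mod 1403).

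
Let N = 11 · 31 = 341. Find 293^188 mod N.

328

Mod 11: 293 ≡ 7; by Fermat, exponent reduces to 188 mod 10 = 8; 7^8 ≡ 9 (mod 11).
Mod 31: 293 ≡ 14; by Fermat, exponent reduces to 188 mod 30 = 8; 14^8 ≡ 18 (mod 31).
Combine by CRT: x ≡ 9 (mod 11), x ≡ 18 (mod 31) ⇒ x ≡ 328 (mod 341).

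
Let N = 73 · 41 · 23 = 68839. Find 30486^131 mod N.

29461

Mod 73: 30486 ≡ 45; by Fermat, exponent reduces to 131 mod 72 = 59; 45^59 ≡ 42 (mod 73).
Mod 41: 30486 ≡ 23; by Fermat, exponent reduces to 131 mod 40 = 11; 23^11 ≡ 23 (mod 41).
Mod 23: 30486 ≡ 11; by Fermat, exponent reduces to 131 mod 22 = 21; 11^21 ≡ 21 (mod 23).
Combine by CRT: x ≡ 42 (mod 73), x ≡ 23 (mod 41), x ≡ 21 (mod 23) ⇒ x ≡ 29461 (mod 68839).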